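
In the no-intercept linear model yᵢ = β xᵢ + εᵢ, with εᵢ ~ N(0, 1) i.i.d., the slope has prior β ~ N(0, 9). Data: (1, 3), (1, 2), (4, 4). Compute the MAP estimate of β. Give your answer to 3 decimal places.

log p(β | y) = −Σ(yᵢ − βxᵢ)²/(2·1) − β²/(2·9) + const.
Setting the derivative to zero: Σxᵢ(yᵢ − βxᵢ)/1 − β/9 = 0, so β = Σxᵢyᵢ / (Σxᵢ² + σ²/τ²).
Σxᵢyᵢ = 1·3 + 1·2 + 4·4 = 21; Σxᵢ² = 18; σ²/τ² = 1/9.
β̂_MAP = 21 / (18 + 1/9) = 21/(163/9) = 189/163 ≈ 1.160.

β̂_MAP = 1.160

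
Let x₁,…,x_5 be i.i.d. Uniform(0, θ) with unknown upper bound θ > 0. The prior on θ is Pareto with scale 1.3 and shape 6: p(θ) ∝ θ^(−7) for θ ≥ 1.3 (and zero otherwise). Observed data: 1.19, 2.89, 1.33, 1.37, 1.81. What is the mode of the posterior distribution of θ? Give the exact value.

θ̂_MAP = 2.89

The Uniform(0, θ) likelihood is θ^(−n) for θ ≥ max(xᵢ), zero otherwise. Here max(xᵢ) = 2.89.
Posterior ∝ θ^(−7) · θ^(−5) = θ^(−12) on θ ≥ max(1.3, 2.89) = 2.89.
This density is strictly decreasing in θ, so the posterior mode lies at the lower boundary of the support.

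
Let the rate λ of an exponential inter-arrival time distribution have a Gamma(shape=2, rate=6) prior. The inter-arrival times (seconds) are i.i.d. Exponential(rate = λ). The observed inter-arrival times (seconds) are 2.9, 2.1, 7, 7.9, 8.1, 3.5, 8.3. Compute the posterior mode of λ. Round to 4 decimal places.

λ̂_MAP = 0.1747

The Exponential(rate=λ) likelihood is ∝ λ^n e^(−λΣtᵢ). Here n = 7 and Σtᵢ = 2.9 + 2.1 + 7 + 7.9 + 8.1 + 3.5 + 8.3 = 39.8.
Posterior ∝ λe^(−6λ) · λ^7e^(−39.8λ) = λ^8e^(−45.8λ), i.e. Gamma(9, 45.8).
Mode = (a−1)/b = 8/45.8 ≈ 0.1747.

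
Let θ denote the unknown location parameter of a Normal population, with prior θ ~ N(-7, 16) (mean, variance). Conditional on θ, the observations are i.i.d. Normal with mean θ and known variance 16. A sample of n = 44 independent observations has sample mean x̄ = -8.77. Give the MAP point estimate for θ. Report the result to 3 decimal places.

θ̂_MAP = -8.731

n = 44, x̄ = -8.77.
For a Normal prior and Normal likelihood with known variance, the posterior is Normal; its mode equals its mean, the precision-weighted average.
Prior precision 1/σ₀² = 1/16 = 0.0625; data precision n/σ² = 44/16 = 2.75.
θ̂ = (0.0625·(-7) + 2.75·(-8.77)) / (0.0625 + 2.75) = (-24.555)/2.8125 = -3274/375 ≈ -8.731.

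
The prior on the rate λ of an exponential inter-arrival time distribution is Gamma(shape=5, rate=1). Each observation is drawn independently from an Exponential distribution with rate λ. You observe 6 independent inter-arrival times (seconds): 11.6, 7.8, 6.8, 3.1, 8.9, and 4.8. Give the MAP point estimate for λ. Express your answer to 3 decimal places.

λ̂_MAP = 0.227

The Exponential(rate=λ) likelihood is ∝ λ^n e^(−λΣtᵢ). Here n = 6 and Σtᵢ = 11.6 + 7.8 + 6.8 + 3.1 + 8.9 + 4.8 = 43.
Posterior ∝ λ^4e^(−1λ) · λ^6e^(−43λ) = λ^10e^(−44λ), i.e. Gamma(11, 44).
Mode = (a−1)/b = 10/44 ≈ 0.227.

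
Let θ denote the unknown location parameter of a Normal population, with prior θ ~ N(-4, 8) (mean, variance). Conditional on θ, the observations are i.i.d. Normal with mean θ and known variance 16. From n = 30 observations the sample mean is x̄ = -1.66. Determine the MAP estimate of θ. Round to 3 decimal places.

θ̂_MAP = -1.806

n = 30, x̄ = -1.66.
For a Normal prior and Normal likelihood with known variance, the posterior is Normal; its mode equals its mean, the precision-weighted average.
Prior precision 1/σ₀² = 1/8 = 0.125; data precision n/σ² = 30/16 = 1.875.
θ̂ = (0.125·(-4) + 1.875·(-1.66)) / (0.125 + 1.875) = (-3.6125)/2 = -1.80625 ≈ -1.806.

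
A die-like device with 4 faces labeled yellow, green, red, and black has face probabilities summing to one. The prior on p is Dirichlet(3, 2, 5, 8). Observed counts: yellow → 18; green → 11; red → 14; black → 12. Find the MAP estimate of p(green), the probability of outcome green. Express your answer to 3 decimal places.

MAP estimate of p(green) = 0.174

The posterior is Dirichlet(αᵢ + nᵢ) = Dirichlet(21, 13, 19, 20).
For a Dirichlet(a₁,…,a_K) with all aᵢ > 1, the mode has j-th component (aⱼ − 1)/(Σaᵢ − K).
Here Σaᵢ = 73 and K = 4, so p(green) = (13 − 1)/(73 − 4) = 12/69 ≈ 0.174.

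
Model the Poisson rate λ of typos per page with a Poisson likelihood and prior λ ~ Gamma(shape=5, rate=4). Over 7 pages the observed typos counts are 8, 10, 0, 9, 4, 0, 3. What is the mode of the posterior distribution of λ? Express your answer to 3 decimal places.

Σxᵢ = 8+10+0+9+4+0+3 = 34, with n = 7.
Posterior ∝ λ^4e^(−4λ) · λ^34e^(−7λ) = λ^38e^(−11λ), i.e. Gamma(shape=39, rate=11).
The mode of a Gamma(a, b) with a ≥ 1 (shape–rate) is (a−1)/b = 38/11 ≈ 3.455.

λ̂_MAP = 3.455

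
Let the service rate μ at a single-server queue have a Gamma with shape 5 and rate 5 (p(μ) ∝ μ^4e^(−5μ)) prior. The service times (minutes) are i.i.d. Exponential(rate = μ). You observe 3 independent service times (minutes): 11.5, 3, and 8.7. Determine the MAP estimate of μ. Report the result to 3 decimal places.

The Exponential(rate=μ) likelihood is ∝ μ^n e^(−μΣtᵢ). Here n = 3 and Σtᵢ = 11.5 + 3 + 8.7 = 23.2.
Posterior ∝ μ^4e^(−5μ) · μ^3e^(−23.2μ) = μ^7e^(−28.2μ), i.e. Gamma(8, 28.2).
Mode = (a−1)/b = 7/28.2 ≈ 0.248.

μ̂_MAP = 0.248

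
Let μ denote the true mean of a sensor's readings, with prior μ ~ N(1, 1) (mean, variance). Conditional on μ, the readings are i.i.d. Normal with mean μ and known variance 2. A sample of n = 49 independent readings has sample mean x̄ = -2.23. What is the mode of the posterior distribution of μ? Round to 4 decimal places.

μ̂_MAP = -2.1033

n = 49, x̄ = -2.23.
For a Normal prior and Normal likelihood with known variance, the posterior is Normal; its mode equals its mean, the precision-weighted average.
Prior precision 1/σ₀² = 1/1 = 1; data precision n/σ² = 49/2 = 24.5.
μ̂ = (1·1 + 24.5·(-2.23)) / (1 + 24.5) = (-53.635)/25.5 = -631/300 ≈ -2.1033.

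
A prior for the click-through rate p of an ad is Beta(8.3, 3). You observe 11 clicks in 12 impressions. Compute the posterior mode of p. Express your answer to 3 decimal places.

Prior: Beta(8.3, 3).
Data: 11 successes in 12 trials. The binomial likelihood contributes p^11(1−p)^1, so the posterior is Beta(8.3+11, 3+1) = Beta(19.3, 4).
For Beta(a, b) with a, b > 1 the mode is (a−1)/(a+b−2) = 18.3/21.3 ≈ 0.859.

p̂_MAP = 0.859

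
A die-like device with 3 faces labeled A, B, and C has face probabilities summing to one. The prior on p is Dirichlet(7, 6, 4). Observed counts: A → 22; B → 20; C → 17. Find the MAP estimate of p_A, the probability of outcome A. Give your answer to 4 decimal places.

The posterior is Dirichlet(αᵢ + nᵢ) = Dirichlet(29, 26, 21).
For a Dirichlet(a₁,…,a_K) with all aᵢ > 1, the mode has j-th component (aⱼ − 1)/(Σaᵢ − K).
Here Σaᵢ = 76 and K = 3, so p_A = (29 − 1)/(76 − 3) = 28/73 ≈ 0.3836.

MAP estimate of p_A = 0.3836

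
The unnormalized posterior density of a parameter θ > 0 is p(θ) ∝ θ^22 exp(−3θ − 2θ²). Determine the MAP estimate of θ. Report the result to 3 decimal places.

θ̂_MAP = 2.000

ℓ'(θ) = 22/θ − 3 − 4θ. Setting this to zero and multiplying by θ: 4θ² + 3θ − 22 = 0.
θ = (−3 + √(3² + 4·4·22)) / (2·4) = (−3 + √361) / 8 = (−3 + 19)/8 = 2.
ℓ''(θ) = −22/θ² − 4 < 0, confirming a maximum.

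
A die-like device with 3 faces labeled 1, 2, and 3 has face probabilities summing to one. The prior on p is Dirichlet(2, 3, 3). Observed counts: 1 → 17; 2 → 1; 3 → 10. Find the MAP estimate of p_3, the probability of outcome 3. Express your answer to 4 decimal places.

MAP estimate: 0.3636

The posterior is Dirichlet(αᵢ + nᵢ) = Dirichlet(19, 4, 13).
For a Dirichlet(a₁,…,a_K) with all aᵢ > 1, the mode has j-th component (aⱼ − 1)/(Σaᵢ − K).
Here Σaᵢ = 36 and K = 3, so p_3 = (13 − 1)/(36 − 3) = 12/33 ≈ 0.3636.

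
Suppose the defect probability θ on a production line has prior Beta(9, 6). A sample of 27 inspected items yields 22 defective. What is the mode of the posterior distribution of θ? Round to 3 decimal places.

Prior: Beta(9, 6).
Data: 22 successes in 27 trials. The binomial likelihood contributes θ^22(1−θ)^5, so the posterior is Beta(9+22, 6+5) = Beta(31, 11).
For Beta(a, b) with a, b > 1 the mode is (a−1)/(a+b−2) = 30/40 ≈ 0.750.

θ̂_MAP = 0.750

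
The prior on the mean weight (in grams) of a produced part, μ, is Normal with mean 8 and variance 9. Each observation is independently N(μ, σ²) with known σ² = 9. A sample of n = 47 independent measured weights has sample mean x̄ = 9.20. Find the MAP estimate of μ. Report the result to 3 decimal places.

μ̂_MAP = 9.175

n = 47, x̄ = 9.20.
For a Normal prior and Normal likelihood with known variance, the posterior is Normal; its mode equals its mean, the precision-weighted average.
Prior precision 1/σ₀² = 1/9; data precision n/σ² = 47/9.
μ̂ = ((1/9)·8 + (47/9)·9.2) / (1/9 + 47/9) = (734/15)/(16/3) = 9.175.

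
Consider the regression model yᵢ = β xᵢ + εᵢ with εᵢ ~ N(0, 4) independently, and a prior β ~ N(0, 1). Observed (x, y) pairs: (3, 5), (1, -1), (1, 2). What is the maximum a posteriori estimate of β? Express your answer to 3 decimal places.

log p(β | y) = −Σ(yᵢ − βxᵢ)²/(2·4) − β²/(2·1) + const.
Setting the derivative to zero: Σxᵢ(yᵢ − βxᵢ)/4 − β/1 = 0, so β = Σxᵢyᵢ / (Σxᵢ² + σ²/τ²).
Σxᵢyᵢ = 3·5 + 1·(-1) + 1·2 = 16; Σxᵢ² = 11; σ²/τ² = 4.
β̂_MAP = 16 / (11 + 4) = 16/15 ≈ 1.067.

β̂_MAP = 1.067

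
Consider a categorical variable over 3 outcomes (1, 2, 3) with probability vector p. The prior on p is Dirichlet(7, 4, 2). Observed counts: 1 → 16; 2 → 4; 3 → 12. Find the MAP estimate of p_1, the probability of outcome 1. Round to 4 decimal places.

MAP estimate: 0.5238

The posterior is Dirichlet(αᵢ + nᵢ) = Dirichlet(23, 8, 14).
For a Dirichlet(a₁,…,a_K) with all aᵢ > 1, the mode has j-th component (aⱼ − 1)/(Σaᵢ − K).
Here Σaᵢ = 45 and K = 3, so p_1 = (23 − 1)/(45 − 3) = 22/42 ≈ 0.5238.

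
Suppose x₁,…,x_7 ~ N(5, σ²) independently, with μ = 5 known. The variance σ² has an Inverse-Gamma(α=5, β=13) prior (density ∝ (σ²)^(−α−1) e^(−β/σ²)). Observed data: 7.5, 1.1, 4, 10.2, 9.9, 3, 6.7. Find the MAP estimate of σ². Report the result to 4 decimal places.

σ̂²_MAP = 5.6000

Sum of squared deviations about the known mean: SS = (7.5−5)² + (1.1−5)² + (4−5)² + (10.2−5)² + (9.9−5)² + (3−5)² + (6.7−5)² = 80.4.
The Normal likelihood contributes (σ²)^(−n/2) exp(−SS/(2σ²)), so the posterior is Inverse-Gamma(α + n/2, β + SS/2) = Inverse-Gamma(8.5, 53.2).
The mode of Inverse-Gamma(a, b) is b/(a+1) = 53.2/9.5 ≈ 5.6000.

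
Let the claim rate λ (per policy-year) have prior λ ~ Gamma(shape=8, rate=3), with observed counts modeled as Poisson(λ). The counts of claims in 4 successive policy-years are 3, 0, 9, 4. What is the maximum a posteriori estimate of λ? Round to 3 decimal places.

λ̂_MAP = 3.286

Σxᵢ = 3+0+9+4 = 16, with n = 4.
Posterior ∝ λ^7e^(−3λ) · λ^16e^(−4λ) = λ^23e^(−7λ), i.e. Gamma(shape=24, rate=7).
The mode of a Gamma(a, b) with a ≥ 1 (shape–rate) is (a−1)/b = 23/7 ≈ 3.286.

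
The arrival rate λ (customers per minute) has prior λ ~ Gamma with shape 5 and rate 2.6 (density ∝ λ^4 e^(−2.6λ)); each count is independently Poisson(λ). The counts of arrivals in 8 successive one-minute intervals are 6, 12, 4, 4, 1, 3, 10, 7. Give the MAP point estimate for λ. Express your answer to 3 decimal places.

λ̂_MAP = 4.811

Σxᵢ = 6+12+4+4+1+3+10+7 = 47, with n = 8.
Posterior ∝ λ^4e^(−2.6λ) · λ^47e^(−8λ) = λ^51e^(−10.6λ), i.e. Gamma(shape=52, rate=10.6).
The mode of a Gamma(a, b) with a ≥ 1 (shape–rate) is (a−1)/b = 51/10.6 ≈ 4.811.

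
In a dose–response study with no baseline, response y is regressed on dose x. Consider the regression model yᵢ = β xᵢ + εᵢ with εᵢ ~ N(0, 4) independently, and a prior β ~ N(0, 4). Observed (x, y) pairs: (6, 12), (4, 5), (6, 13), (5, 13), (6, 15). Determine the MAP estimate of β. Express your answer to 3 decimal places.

log p(β | y) = −Σ(yᵢ − βxᵢ)²/(2·4) − β²/(2·4) + const.
Setting the derivative to zero: Σxᵢ(yᵢ − βxᵢ)/4 − β/4 = 0, so β = Σxᵢyᵢ / (Σxᵢ² + σ²/τ²).
Σxᵢyᵢ = 6·12 + 4·5 + 6·13 + 5·13 + 6·15 = 325; Σxᵢ² = 149; σ²/τ² = 1.
β̂_MAP = 325 / (149 + 1) = 325/150 ≈ 2.167.

β̂_MAP = 2.167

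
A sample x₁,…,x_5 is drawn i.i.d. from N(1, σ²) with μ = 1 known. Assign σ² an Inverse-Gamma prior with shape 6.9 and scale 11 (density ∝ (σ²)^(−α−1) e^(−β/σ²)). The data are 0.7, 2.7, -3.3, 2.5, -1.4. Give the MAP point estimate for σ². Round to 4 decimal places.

Sum of squared deviations about the known mean: SS = (0.7−1)² + (2.7−1)² + (-3.3−1)² + (2.5−1)² + (-1.4−1)² = 29.48.
The Normal likelihood contributes (σ²)^(−n/2) exp(−SS/(2σ²)), so the posterior is Inverse-Gamma(α + n/2, β + SS/2) = Inverse-Gamma(9.4, 25.74).
The mode of Inverse-Gamma(a, b) is b/(a+1) = 25.74/10.4 ≈ 2.4750.

σ̂²_MAP = 2.4750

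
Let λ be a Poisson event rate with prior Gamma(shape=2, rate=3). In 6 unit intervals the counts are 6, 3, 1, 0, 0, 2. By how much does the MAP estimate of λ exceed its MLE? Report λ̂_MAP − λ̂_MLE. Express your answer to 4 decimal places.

Σxᵢ = 12. Posterior is Gamma(14, 9); MAP = (14−1)/9 = 13/9 ≈ 1.44444.
MLE = x̄ = 12/6 ≈ 2.00000.
Difference = 13/9 − 12/6 = -5/9 ≈ -0.5556.

MAP − MLE = -0.5556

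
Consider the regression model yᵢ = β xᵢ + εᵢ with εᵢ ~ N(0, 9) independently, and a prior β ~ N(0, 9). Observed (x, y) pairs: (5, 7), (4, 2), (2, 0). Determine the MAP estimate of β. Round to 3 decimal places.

log p(β | y) = −Σ(yᵢ − βxᵢ)²/(2·9) − β²/(2·9) + const.
Setting the derivative to zero: Σxᵢ(yᵢ − βxᵢ)/9 − β/9 = 0, so β = Σxᵢyᵢ / (Σxᵢ² + σ²/τ²).
Σxᵢyᵢ = 5·7 + 4·2 + 2·0 = 43; Σxᵢ² = 45; σ²/τ² = 1.
β̂_MAP = 43 / (45 + 1) = 43/46 ≈ 0.935.

β̂_MAP = 0.935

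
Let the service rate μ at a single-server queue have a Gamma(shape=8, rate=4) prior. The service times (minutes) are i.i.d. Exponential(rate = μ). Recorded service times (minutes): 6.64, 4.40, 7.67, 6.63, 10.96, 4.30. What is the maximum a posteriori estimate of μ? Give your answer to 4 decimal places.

The Exponential(rate=μ) likelihood is ∝ μ^n e^(−μΣtᵢ). Here n = 6 and Σtᵢ = 6.64 + 4.40 + 7.67 + 6.63 + 10.96 + 4.30 = 40.60.
Posterior ∝ μ^7e^(−4μ) · μ^6e^(−40.60μ) = μ^13e^(−44.60μ), i.e. Gamma(14, 44.60).
Mode = (a−1)/b = 13/44.60 ≈ 0.2915.

μ̂_MAP = 0.2915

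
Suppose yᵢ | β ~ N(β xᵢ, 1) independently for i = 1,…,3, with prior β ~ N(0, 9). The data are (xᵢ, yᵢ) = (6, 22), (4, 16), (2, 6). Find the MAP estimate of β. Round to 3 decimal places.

log p(β | y) = −Σ(yᵢ − βxᵢ)²/(2·1) − β²/(2·9) + const.
Setting the derivative to zero: Σxᵢ(yᵢ − βxᵢ)/1 − β/9 = 0, so β = Σxᵢyᵢ / (Σxᵢ² + σ²/τ²).
Σxᵢyᵢ = 6·22 + 4·16 + 2·6 = 208; Σxᵢ² = 56; σ²/τ² = 1/9.
β̂_MAP = 208 / (56 + 1/9) = 208/(505/9) = 1872/505 ≈ 3.707.

β̂_MAP = 3.707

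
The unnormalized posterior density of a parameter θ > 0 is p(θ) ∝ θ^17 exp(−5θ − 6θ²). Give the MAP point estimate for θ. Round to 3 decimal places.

θ̂_MAP = 1.000

ℓ'(θ) = 17/θ − 5 − 12θ. Setting this to zero and multiplying by θ: 12θ² + 5θ − 17 = 0.
θ = (−5 + √(5² + 4·12·17)) / (2·12) = (−5 + √841) / 24 = (−5 + 29)/24 = 1.
ℓ''(θ) = −17/θ² − 12 < 0, confirming a maximum.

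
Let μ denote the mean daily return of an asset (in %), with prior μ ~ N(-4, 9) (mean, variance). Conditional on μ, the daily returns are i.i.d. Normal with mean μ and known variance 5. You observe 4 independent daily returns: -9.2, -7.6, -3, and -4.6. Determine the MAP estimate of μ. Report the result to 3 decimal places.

μ̂_MAP = -5.844

n = 4; x̄ = ((-9.2) + (-7.6) + (-3) + (-4.6))/4 = -24.4/4 = -6.1.
For a Normal prior and Normal likelihood with known variance, the posterior is Normal; its mode equals its mean, the precision-weighted average.
Prior precision 1/σ₀² = 1/9; data precision n/σ² = 4/5 = 0.8.
μ̂ = ((1/9)·(-4) + 0.8·(-6.1)) / (1/9 + 0.8) = (-1198/225)/(41/45) = -1198/205 ≈ -5.844.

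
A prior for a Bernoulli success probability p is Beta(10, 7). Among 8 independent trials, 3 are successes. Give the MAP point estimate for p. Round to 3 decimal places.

p̂_MAP = 0.522

Prior: Beta(10, 7).
Data: 3 successes in 8 trials. The binomial likelihood contributes p^3(1−p)^5, so the posterior is Beta(10+3, 7+5) = Beta(13, 12).
For Beta(a, b) with a, b > 1 the mode is (a−1)/(a+b−2) = 12/23 ≈ 0.522.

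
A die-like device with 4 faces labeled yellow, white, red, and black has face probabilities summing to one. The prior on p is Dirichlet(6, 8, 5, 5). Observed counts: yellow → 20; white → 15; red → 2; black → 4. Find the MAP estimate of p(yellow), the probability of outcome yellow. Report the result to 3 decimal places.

The posterior is Dirichlet(αᵢ + nᵢ) = Dirichlet(26, 23, 7, 9).
For a Dirichlet(a₁,…,a_K) with all aᵢ > 1, the mode has j-th component (aⱼ − 1)/(Σaᵢ − K).
Here Σaᵢ = 65 and K = 4, so p(yellow) = (26 − 1)/(65 − 4) = 25/61 ≈ 0.410.

MAP estimate of p(yellow) = 0.410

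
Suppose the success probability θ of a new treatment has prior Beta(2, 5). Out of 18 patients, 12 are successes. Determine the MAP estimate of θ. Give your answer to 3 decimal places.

Prior: Beta(2, 5).
Data: 12 successes in 18 trials. The binomial likelihood contributes θ^12(1−θ)^6, so the posterior is Beta(2+12, 5+6) = Beta(14, 11).
For Beta(a, b) with a, b > 1 the mode is (a−1)/(a+b−2) = 13/23 ≈ 0.565.

θ̂_MAP = 0.565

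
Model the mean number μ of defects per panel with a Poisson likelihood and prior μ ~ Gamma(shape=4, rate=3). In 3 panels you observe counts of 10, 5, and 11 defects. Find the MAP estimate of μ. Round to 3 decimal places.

μ̂_MAP = 4.833

Σxᵢ = 10+5+11 = 26, with n = 3.
Posterior ∝ μ^3e^(−3μ) · μ^26e^(−3μ) = μ^29e^(−6μ), i.e. Gamma(shape=30, rate=6).
The mode of a Gamma(a, b) with a ≥ 1 (shape–rate) is (a−1)/b = 29/6 ≈ 4.833.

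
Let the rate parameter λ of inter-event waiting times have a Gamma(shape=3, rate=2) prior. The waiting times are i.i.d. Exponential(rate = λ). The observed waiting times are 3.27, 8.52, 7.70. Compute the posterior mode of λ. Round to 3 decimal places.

The Exponential(rate=λ) likelihood is ∝ λ^n e^(−λΣtᵢ). Here n = 3 and Σtᵢ = 3.27 + 8.52 + 7.70 = 19.49.
Posterior ∝ λ^2e^(−2λ) · λ^3e^(−19.49λ) = λ^5e^(−21.49λ), i.e. Gamma(6, 21.49).
Mode = (a−1)/b = 5/21.49 ≈ 0.233.

λ̂_MAP = 0.233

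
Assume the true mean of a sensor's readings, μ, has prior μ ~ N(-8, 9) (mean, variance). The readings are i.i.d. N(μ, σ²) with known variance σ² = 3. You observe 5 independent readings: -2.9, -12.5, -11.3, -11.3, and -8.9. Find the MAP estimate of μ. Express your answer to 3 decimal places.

n = 5; x̄ = ((-2.9) + (-12.5) + (-11.3) + (-11.3) + (-8.9))/5 = -46.9/5 = -9.38.
For a Normal prior and Normal likelihood with known variance, the posterior is Normal; its mode equals its mean, the precision-weighted average.
Prior precision 1/σ₀² = 1/9; data precision n/σ² = 5/3.
μ̂ = ((1/9)·(-8) + (5/3)·(-9.38)) / (1/9 + 5/3) = (-1487/90)/(16/9) = -9.29375 ≈ -9.294.

μ̂_MAP = -9.294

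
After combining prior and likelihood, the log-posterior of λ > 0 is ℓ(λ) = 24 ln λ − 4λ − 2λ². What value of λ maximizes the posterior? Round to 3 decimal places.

λ̂_MAP = 2.000

ℓ'(λ) = 24/λ − 4 − 4λ. Setting this to zero and multiplying by λ: 4λ² + 4λ − 24 = 0.
λ = (−4 + √(4² + 4·4·24)) / (2·4) = (−4 + √400) / 8 = (−4 + 20)/8 = 2.
ℓ''(λ) = −24/λ² − 4 < 0, confirming a maximum.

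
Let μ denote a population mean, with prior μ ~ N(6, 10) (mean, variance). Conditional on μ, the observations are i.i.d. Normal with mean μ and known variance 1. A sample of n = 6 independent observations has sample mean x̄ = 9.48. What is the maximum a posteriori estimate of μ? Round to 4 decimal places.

n = 6, x̄ = 9.48.
For a Normal prior and Normal likelihood with known variance, the posterior is Normal; its mode equals its mean, the precision-weighted average.
Prior precision 1/σ₀² = 1/10 = 0.1; data precision n/σ² = 6/1 = 6.
μ̂ = (0.1·6 + 6·9.48) / (0.1 + 6) = 57.48/6.1 = 2874/305 ≈ 9.4230.

μ̂_MAP = 9.4230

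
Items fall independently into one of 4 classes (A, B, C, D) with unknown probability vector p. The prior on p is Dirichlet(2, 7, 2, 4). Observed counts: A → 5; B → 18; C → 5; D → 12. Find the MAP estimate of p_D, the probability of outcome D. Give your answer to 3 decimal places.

MAP estimate of p_D = 0.294

The posterior is Dirichlet(αᵢ + nᵢ) = Dirichlet(7, 25, 7, 16).
For a Dirichlet(a₁,…,a_K) with all aᵢ > 1, the mode has j-th component (aⱼ − 1)/(Σaᵢ − K).
Here Σaᵢ = 55 and K = 4, so p_D = (16 − 1)/(55 − 4) = 15/51 ≈ 0.294.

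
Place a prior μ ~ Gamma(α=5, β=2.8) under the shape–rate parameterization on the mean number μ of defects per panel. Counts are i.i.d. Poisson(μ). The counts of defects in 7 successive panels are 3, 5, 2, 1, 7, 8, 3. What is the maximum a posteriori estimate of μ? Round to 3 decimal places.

Σxᵢ = 3+5+2+1+7+8+3 = 29, with n = 7.
Posterior ∝ μ^4e^(−2.8μ) · μ^29e^(−7μ) = μ^33e^(−9.8μ), i.e. Gamma(shape=34, rate=9.8).
The mode of a Gamma(a, b) with a ≥ 1 (shape–rate) is (a−1)/b = 33/9.8 ≈ 3.367.

μ̂_MAP = 3.367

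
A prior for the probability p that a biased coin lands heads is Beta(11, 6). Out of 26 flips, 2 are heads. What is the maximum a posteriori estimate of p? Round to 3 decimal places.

Prior: Beta(11, 6).
Data: 2 successes in 26 trials. The binomial likelihood contributes p^2(1−p)^24, so the posterior is Beta(11+2, 6+24) = Beta(13, 30).
For Beta(a, b) with a, b > 1 the mode is (a−1)/(a+b−2) = 12/41 ≈ 0.293.

p̂_MAP = 0.293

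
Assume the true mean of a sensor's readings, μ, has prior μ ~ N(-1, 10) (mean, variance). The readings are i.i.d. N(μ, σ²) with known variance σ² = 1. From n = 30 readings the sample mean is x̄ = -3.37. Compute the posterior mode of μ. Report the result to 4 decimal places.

n = 30, x̄ = -3.37.
For a Normal prior and Normal likelihood with known variance, the posterior is Normal; its mode equals its mean, the precision-weighted average.
Prior precision 1/σ₀² = 1/10 = 0.1; data precision n/σ² = 30/1 = 30.
μ̂ = (0.1·(-1) + 30·(-3.37)) / (0.1 + 30) = (-101.2)/30.1 = -1012/301 ≈ -3.3621.

μ̂_MAP = -3.3621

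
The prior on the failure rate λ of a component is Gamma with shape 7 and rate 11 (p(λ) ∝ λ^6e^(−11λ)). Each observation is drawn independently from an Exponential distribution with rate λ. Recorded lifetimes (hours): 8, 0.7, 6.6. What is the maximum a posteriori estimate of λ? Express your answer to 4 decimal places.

The Exponential(rate=λ) likelihood is ∝ λ^n e^(−λΣtᵢ). Here n = 3 and Σtᵢ = 8 + 0.7 + 6.6 = 15.3.
Posterior ∝ λ^6e^(−11λ) · λ^3e^(−15.3λ) = λ^9e^(−26.3λ), i.e. Gamma(10, 26.3).
Mode = (a−1)/b = 9/26.3 ≈ 0.3422.

λ̂_MAP = 0.3422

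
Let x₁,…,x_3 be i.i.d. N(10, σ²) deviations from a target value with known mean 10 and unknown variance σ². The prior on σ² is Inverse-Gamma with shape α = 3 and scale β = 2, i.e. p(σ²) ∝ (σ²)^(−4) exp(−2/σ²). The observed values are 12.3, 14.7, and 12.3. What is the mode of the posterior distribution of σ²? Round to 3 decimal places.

σ̂²_MAP = 3.334

Sum of squared deviations about the known mean: SS = (12.3−10)² + (14.7−10)² + (12.3−10)² = 32.67.
The Normal likelihood contributes (σ²)^(−n/2) exp(−SS/(2σ²)), so the posterior is Inverse-Gamma(α + n/2, β + SS/2) = Inverse-Gamma(4.5, 18.335).
The mode of Inverse-Gamma(a, b) is b/(a+1) = 18.335/5.5 ≈ 3.334.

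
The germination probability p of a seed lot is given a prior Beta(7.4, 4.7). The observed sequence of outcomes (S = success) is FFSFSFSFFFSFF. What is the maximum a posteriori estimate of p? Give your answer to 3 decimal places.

p̂_MAP = 0.450

Prior: Beta(7.4, 4.7).
Data: 4 successes in 13 trials (from the sequence). The binomial likelihood contributes p^4(1−p)^9, so the posterior is Beta(7.4+4, 4.7+9) = Beta(11.4, 13.7).
For Beta(a, b) with a, b > 1 the mode is (a−1)/(a+b−2) = 10.4/23.1 ≈ 0.450.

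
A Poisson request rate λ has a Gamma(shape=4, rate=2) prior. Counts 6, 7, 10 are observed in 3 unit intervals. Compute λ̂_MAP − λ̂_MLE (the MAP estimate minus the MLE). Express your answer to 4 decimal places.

MAP − MLE = -2.4667

Σxᵢ = 23. Posterior is Gamma(27, 5); MAP = (27−1)/5 = 26/5 ≈ 5.20000.
MLE = x̄ = 23/3 ≈ 7.66667.
Difference = 26/5 − 23/3 = -37/15 ≈ -2.4667.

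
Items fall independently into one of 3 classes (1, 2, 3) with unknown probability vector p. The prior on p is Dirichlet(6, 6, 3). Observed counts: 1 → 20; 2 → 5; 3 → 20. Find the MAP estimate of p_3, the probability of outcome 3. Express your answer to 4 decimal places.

The posterior is Dirichlet(αᵢ + nᵢ) = Dirichlet(26, 11, 23).
For a Dirichlet(a₁,…,a_K) with all aᵢ > 1, the mode has j-th component (aⱼ − 1)/(Σaᵢ − K).
Here Σaᵢ = 60 and K = 3, so p_3 = (23 − 1)/(60 − 3) = 22/57 ≈ 0.3860.

MAP estimate: 0.3860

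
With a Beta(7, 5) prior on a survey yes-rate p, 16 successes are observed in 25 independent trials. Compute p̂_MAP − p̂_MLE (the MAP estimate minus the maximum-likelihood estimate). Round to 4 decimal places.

MAP − MLE = -0.0114

Posterior is Beta(23, 14); MAP = (23−1)/(37−2) = 22/35 ≈ 0.62857.
MLE ignores the prior: p̂_MLE = k/n = 16/25 ≈ 0.64000.
Difference = 22/35 − 16/25 = -2/175 ≈ -0.0114.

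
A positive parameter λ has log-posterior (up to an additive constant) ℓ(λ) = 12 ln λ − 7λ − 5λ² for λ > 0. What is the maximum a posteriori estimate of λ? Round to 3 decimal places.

λ̂_MAP = 0.800

ℓ'(λ) = 12/λ − 7 − 10λ. Setting this to zero and multiplying by λ: 10λ² + 7λ − 12 = 0.
λ = (−7 + √(7² + 4·10·12)) / (2·10) = (−7 + √529) / 20 = (−7 + 23)/20 = 4/5.
ℓ''(λ) = −12/λ² − 10 < 0, confirming a maximum.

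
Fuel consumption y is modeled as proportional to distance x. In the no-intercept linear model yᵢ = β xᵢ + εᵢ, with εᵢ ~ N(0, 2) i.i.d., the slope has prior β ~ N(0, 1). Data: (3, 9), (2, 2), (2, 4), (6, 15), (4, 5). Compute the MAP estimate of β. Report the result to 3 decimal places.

log p(β | y) = −Σ(yᵢ − βxᵢ)²/(2·2) − β²/(2·1) + const.
Setting the derivative to zero: Σxᵢ(yᵢ − βxᵢ)/2 − β/1 = 0, so β = Σxᵢyᵢ / (Σxᵢ² + σ²/τ²).
Σxᵢyᵢ = 3·9 + 2·2 + 2·4 + 6·15 + 4·5 = 149; Σxᵢ² = 69; σ²/τ² = 2.
β̂_MAP = 149 / (69 + 2) = 149/71 ≈ 2.099.

β̂_MAP = 2.099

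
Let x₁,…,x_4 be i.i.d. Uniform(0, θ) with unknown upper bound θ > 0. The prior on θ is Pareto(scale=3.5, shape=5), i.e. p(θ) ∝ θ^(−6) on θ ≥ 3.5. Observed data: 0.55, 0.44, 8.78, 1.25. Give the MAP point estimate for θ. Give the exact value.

θ̂_MAP = 8.78

The Uniform(0, θ) likelihood is θ^(−n) for θ ≥ max(xᵢ), zero otherwise. Here max(xᵢ) = 8.78.
Posterior ∝ θ^(−6) · θ^(−4) = θ^(−10) on θ ≥ max(3.5, 8.78) = 8.78.
This density is strictly decreasing in θ, so the posterior mode lies at the lower boundary of the support.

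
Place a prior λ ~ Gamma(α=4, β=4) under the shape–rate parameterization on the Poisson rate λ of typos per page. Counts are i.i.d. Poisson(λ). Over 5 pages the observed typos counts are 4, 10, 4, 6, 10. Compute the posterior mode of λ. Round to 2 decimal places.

Σxᵢ = 4+10+4+6+10 = 34, with n = 5.
Posterior ∝ λ^3e^(−4λ) · λ^34e^(−5λ) = λ^37e^(−9λ), i.e. Gamma(shape=38, rate=9).
The mode of a Gamma(a, b) with a ≥ 1 (shape–rate) is (a−1)/b = 37/9 ≈ 4.11.

λ̂_MAP = 4.11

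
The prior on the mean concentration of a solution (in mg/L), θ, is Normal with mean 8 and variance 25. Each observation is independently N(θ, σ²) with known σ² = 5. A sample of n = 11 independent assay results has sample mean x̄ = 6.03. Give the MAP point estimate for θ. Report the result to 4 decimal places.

θ̂_MAP = 6.0652

n = 11, x̄ = 6.03.
For a Normal prior and Normal likelihood with known variance, the posterior is Normal; its mode equals its mean, the precision-weighted average.
Prior precision 1/σ₀² = 1/25 = 0.04; data precision n/σ² = 11/5 = 2.2.
θ̂ = (0.04·8 + 2.2·6.03) / (0.04 + 2.2) = 13.586/2.24 = 6793/1120 ≈ 6.0652.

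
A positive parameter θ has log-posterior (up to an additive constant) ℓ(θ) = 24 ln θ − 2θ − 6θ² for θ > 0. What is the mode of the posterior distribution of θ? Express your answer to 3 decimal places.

θ̂_MAP = 1.333

ℓ'(θ) = 24/θ − 2 − 12θ. Setting this to zero and multiplying by θ: 12θ² + 2θ − 24 = 0.
θ = (−2 + √(2² + 4·12·24)) / (2·12) = (−2 + √1156) / 24 = (−2 + 34)/24 = 4/3.
ℓ''(θ) = −24/θ² − 12 < 0, confirming a maximum.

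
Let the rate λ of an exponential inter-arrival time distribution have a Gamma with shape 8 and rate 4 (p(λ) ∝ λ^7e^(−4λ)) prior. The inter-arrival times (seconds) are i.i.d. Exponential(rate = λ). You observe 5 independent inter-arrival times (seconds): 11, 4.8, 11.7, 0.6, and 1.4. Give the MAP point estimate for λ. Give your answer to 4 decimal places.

λ̂_MAP = 0.3582

The Exponential(rate=λ) likelihood is ∝ λ^n e^(−λΣtᵢ). Here n = 5 and Σtᵢ = 11 + 4.8 + 11.7 + 0.6 + 1.4 = 29.5.
Posterior ∝ λ^7e^(−4λ) · λ^5e^(−29.5λ) = λ^12e^(−33.5λ), i.e. Gamma(13, 33.5).
Mode = (a−1)/b = 12/33.5 ≈ 0.3582.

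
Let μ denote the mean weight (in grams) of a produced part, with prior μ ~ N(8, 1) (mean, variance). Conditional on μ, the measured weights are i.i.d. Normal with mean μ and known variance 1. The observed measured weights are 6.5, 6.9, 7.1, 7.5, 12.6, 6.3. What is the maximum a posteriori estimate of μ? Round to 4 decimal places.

n = 6; x̄ = (6.5 + 6.9 + 7.1 + 7.5 + 12.6 + 6.3)/6 = 46.9/6 = 469/60 ≈ 7.8167.
For a Normal prior and Normal likelihood with known variance, the posterior is Normal; its mode equals its mean, the precision-weighted average.
Prior precision 1/σ₀² = 1/1 = 1; data precision n/σ² = 6/1 = 6.
μ̂ = (1·8 + 6·(469/60)) / (1 + 6) = 54.9/7 = 549/70 ≈ 7.8429.

μ̂_MAP = 7.8429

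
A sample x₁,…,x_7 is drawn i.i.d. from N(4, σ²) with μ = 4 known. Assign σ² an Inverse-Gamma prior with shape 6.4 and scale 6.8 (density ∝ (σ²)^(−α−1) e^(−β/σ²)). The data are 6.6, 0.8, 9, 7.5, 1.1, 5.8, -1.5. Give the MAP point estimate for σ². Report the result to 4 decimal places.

Sum of squared deviations about the known mean: SS = (6.6−4)² + (0.8−4)² + (9−4)² + (7.5−4)² + (1.1−4)² + (5.8−4)² + (-1.5−4)² = 96.15.
The Normal likelihood contributes (σ²)^(−n/2) exp(−SS/(2σ²)), so the posterior is Inverse-Gamma(α + n/2, β + SS/2) = Inverse-Gamma(9.9, 54.875).
The mode of Inverse-Gamma(a, b) is b/(a+1) = 54.875/10.9 ≈ 5.0344.

σ̂²_MAP = 5.0344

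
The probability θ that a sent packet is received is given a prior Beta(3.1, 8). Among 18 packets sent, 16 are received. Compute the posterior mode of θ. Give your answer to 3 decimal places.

Prior: Beta(3.1, 8).
Data: 16 successes in 18 trials. The binomial likelihood contributes θ^16(1−θ)^2, so the posterior is Beta(3.1+16, 8+2) = Beta(19.1, 10).
For Beta(a, b) with a, b > 1 the mode is (a−1)/(a+b−2) = 18.1/27.1 ≈ 0.668.

θ̂_MAP = 0.668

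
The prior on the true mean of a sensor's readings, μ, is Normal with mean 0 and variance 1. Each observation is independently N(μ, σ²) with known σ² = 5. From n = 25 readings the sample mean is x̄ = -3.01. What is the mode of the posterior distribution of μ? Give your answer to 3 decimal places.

μ̂_MAP = -2.508

n = 25, x̄ = -3.01.
For a Normal prior and Normal likelihood with known variance, the posterior is Normal; its mode equals its mean, the precision-weighted average.
Prior precision 1/σ₀² = 1/1 = 1; data precision n/σ² = 25/5 = 5.
μ̂ = (1·0 + 5·(-3.01)) / (1 + 5) = (-15.05)/6 = -301/120 ≈ -2.508.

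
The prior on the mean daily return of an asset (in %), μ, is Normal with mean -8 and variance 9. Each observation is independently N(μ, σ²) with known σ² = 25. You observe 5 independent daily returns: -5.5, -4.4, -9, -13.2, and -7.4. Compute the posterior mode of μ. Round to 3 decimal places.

n = 5; x̄ = ((-5.5) + (-4.4) + (-9) + (-13.2) + (-7.4))/5 = -39.5/5 = -7.9.
For a Normal prior and Normal likelihood with known variance, the posterior is Normal; its mode equals its mean, the precision-weighted average.
Prior precision 1/σ₀² = 1/9; data precision n/σ² = 5/25 = 0.2.
μ̂ = ((1/9)·(-8) + 0.2·(-7.9)) / (1/9 + 0.2) = (-1111/450)/(14/45) = -1111/140 ≈ -7.936.

μ̂_MAP = -7.936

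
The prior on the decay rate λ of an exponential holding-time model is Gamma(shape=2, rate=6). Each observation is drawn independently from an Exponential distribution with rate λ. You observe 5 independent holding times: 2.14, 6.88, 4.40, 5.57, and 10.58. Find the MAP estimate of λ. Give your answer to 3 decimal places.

The Exponential(rate=λ) likelihood is ∝ λ^n e^(−λΣtᵢ). Here n = 5 and Σtᵢ = 2.14 + 6.88 + 4.40 + 5.57 + 10.58 = 29.57.
Posterior ∝ λe^(−6λ) · λ^5e^(−29.57λ) = λ^6e^(−35.57λ), i.e. Gamma(7, 35.57).
Mode = (a−1)/b = 6/35.57 ≈ 0.169.

λ̂_MAP = 0.169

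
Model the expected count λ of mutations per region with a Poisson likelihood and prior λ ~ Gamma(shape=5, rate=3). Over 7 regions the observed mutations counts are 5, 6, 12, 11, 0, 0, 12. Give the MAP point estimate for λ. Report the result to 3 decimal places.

λ̂_MAP = 5.000

Σxᵢ = 5+6+12+11+0+0+12 = 46, with n = 7.
Posterior ∝ λ^4e^(−3λ) · λ^46e^(−7λ) = λ^50e^(−10λ), i.e. Gamma(shape=51, rate=10).
The mode of a Gamma(a, b) with a ≥ 1 (shape–rate) is (a−1)/b = 50/10 ≈ 5.000.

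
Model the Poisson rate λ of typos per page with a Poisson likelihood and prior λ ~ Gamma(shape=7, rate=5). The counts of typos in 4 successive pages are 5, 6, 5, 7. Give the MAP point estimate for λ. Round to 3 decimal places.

Σxᵢ = 5+6+5+7 = 23, with n = 4.
Posterior ∝ λ^6e^(−5λ) · λ^23e^(−4λ) = λ^29e^(−9λ), i.e. Gamma(shape=30, rate=9).
The mode of a Gamma(a, b) with a ≥ 1 (shape–rate) is (a−1)/b = 29/9 ≈ 3.222.

λ̂_MAP = 3.222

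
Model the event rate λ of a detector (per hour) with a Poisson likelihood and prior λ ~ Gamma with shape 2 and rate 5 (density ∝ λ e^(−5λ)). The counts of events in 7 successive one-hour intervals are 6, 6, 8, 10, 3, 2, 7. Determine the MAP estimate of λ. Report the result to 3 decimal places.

Σxᵢ = 6+6+8+10+3+2+7 = 42, with n = 7.
Posterior ∝ λe^(−5λ) · λ^42e^(−7λ) = λ^43e^(−12λ), i.e. Gamma(shape=44, rate=12).
The mode of a Gamma(a, b) with a ≥ 1 (shape–rate) is (a−1)/b = 43/12 ≈ 3.583.

λ̂_MAP = 3.583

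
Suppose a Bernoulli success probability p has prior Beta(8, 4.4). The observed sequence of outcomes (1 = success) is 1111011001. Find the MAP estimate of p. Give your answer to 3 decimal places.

p̂_MAP = 0.686

Prior: Beta(8, 4.4).
Data: 7 successes in 10 trials (from the sequence). The binomial likelihood contributes p^7(1−p)^3, so the posterior is Beta(8+7, 4.4+3) = Beta(15, 7.4).
For Beta(a, b) with a, b > 1 the mode is (a−1)/(a+b−2) = 14/20.4 ≈ 0.686.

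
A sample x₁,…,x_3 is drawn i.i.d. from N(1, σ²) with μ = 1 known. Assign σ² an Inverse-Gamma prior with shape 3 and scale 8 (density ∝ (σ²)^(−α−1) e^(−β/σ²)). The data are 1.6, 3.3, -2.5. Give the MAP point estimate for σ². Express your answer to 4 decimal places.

Sum of squared deviations about the known mean: SS = (1.6−1)² + (3.3−1)² + (-2.5−1)² = 17.9.
The Normal likelihood contributes (σ²)^(−n/2) exp(−SS/(2σ²)), so the posterior is Inverse-Gamma(α + n/2, β + SS/2) = Inverse-Gamma(4.5, 16.95).
The mode of Inverse-Gamma(a, b) is b/(a+1) = 16.95/5.5 ≈ 3.0818.

σ̂²_MAP = 3.0818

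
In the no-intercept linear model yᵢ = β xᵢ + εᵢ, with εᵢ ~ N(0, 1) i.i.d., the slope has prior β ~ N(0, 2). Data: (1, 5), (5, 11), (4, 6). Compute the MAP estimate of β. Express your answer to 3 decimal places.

β̂_MAP = 1.976

log p(β | y) = −Σ(yᵢ − βxᵢ)²/(2·1) − β²/(2·2) + const.
Setting the derivative to zero: Σxᵢ(yᵢ − βxᵢ)/1 − β/2 = 0, so β = Σxᵢyᵢ / (Σxᵢ² + σ²/τ²).
Σxᵢyᵢ = 1·5 + 5·11 + 4·6 = 84; Σxᵢ² = 42; σ²/τ² = 0.5.
β̂_MAP = 84 / (42 + 0.5) = 84/42.5 ≈ 1.976.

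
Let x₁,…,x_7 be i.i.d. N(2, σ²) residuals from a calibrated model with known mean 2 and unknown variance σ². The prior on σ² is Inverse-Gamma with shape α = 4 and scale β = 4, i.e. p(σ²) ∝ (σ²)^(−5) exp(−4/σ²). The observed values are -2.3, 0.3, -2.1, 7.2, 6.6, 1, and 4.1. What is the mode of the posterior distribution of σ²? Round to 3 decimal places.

σ̂²_MAP = 5.871

Sum of squared deviations about the known mean: SS = (-2.3−2)² + (0.3−2)² + (-2.1−2)² + (7.2−2)² + (6.6−2)² + (1−2)² + (4.1−2)² = 91.8.
The Normal likelihood contributes (σ²)^(−n/2) exp(−SS/(2σ²)), so the posterior is Inverse-Gamma(α + n/2, β + SS/2) = Inverse-Gamma(7.5, 49.9).
The mode of Inverse-Gamma(a, b) is b/(a+1) = 49.9/8.5 ≈ 5.871.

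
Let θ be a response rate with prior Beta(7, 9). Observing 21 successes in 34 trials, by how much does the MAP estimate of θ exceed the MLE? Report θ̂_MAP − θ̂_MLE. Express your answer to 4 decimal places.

Posterior is Beta(28, 22); MAP = (28−1)/(50−2) = 27/48 ≈ 0.56250.
MLE ignores the prior: θ̂_MLE = k/n = 21/34 ≈ 0.61765.
Difference = 27/48 − 21/34 = -15/272 ≈ -0.0551.

MAP − MLE = -0.0551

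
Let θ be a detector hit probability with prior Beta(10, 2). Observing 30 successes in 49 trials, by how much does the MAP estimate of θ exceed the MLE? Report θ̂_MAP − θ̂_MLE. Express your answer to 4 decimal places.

MAP − MLE = 0.0488

Posterior is Beta(40, 21); MAP = (40−1)/(61−2) = 39/59 ≈ 0.66102.
MLE ignores the prior: θ̂_MLE = k/n = 30/49 ≈ 0.61224.
Difference = 39/59 − 30/49 = 141/2891 ≈ 0.0488.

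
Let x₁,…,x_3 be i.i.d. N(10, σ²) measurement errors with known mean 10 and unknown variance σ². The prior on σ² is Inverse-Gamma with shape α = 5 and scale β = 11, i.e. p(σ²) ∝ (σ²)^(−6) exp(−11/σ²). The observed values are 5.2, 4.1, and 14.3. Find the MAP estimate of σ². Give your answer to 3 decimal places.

Sum of squared deviations about the known mean: SS = (5.2−10)² + (4.1−10)² + (14.3−10)² = 76.34.
The Normal likelihood contributes (σ²)^(−n/2) exp(−SS/(2σ²)), so the posterior is Inverse-Gamma(α + n/2, β + SS/2) = Inverse-Gamma(6.5, 49.17).
The mode of Inverse-Gamma(a, b) is b/(a+1) = 49.17/7.5 ≈ 6.556.

σ̂²_MAP = 6.556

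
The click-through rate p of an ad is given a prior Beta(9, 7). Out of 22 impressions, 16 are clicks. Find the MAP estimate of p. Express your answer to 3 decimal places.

Prior: Beta(9, 7).
Data: 16 successes in 22 trials. The binomial likelihood contributes p^16(1−p)^6, so the posterior is Beta(9+16, 7+6) = Beta(25, 13).
For Beta(a, b) with a, b > 1 the mode is (a−1)/(a+b−2) = 24/36 ≈ 0.667.

p̂_MAP = 0.667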